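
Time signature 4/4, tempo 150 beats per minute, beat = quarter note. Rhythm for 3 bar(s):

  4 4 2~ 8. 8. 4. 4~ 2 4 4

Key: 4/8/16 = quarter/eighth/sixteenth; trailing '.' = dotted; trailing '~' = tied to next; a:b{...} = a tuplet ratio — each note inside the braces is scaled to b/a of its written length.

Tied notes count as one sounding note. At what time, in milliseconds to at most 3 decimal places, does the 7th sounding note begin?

note 7 onset = 10b = 4000.0ms

1. 0.0ms @ 0 + 400.0ms (1)
2. 400.0ms @ 1 + 400.0ms (1)
3. 800.0ms @ 2 + 1100.0ms (11/4)
4. 1900.0ms @ 19/4 + 300.0ms (3/4)
5. 2200.0ms @ 11/2 + 600.0ms (3/2)
6. 2800.0ms @ 7 + 1200.0ms (3)
7. 4000.0ms @ 10 + 400.0ms (1)
8. 4400.0ms @ 11 + 400.0ms (1)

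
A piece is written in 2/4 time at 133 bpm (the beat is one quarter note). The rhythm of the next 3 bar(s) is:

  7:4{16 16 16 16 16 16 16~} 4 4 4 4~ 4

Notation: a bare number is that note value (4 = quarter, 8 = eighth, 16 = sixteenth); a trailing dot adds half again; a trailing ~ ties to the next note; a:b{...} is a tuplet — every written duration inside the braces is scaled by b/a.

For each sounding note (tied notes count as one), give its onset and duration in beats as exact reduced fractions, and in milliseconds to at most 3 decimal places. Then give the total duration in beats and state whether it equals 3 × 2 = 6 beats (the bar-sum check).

1) 0.0ms=0b +64.447ms=1/7b
2) 64.447ms=1/7b +64.447ms=1/7b
3) 128.894ms=2/7b +64.447ms=1/7b
4) 193.34ms=3/7b +64.447ms=1/7b
5) 257.787ms=4/7b +64.447ms=1/7b
6) 322.234ms=5/7b +64.447ms=1/7b
7) 386.681ms=6/7b +515.575ms=8/7b
8) 902.256ms=2b +451.128ms=1b
9) 1353.383ms=3b +451.128ms=1b
10) 1804.511ms=4b +902.256ms=2b
Σ=6b of 6 (133bpm 2/4) — PASS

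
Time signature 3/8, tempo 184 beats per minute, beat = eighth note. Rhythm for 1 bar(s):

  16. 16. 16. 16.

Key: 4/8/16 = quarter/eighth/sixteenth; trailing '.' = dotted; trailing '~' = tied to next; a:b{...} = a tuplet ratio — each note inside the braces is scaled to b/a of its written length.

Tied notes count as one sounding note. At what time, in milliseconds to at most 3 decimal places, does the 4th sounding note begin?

note 4 onset = 9/4b = 733.696ms

1. 0.0ms @ 0 + 244.565ms (3/4)
2. 244.565ms @ 3/4 + 244.565ms (3/4)
3. 489.13ms @ 3/2 + 244.565ms (3/4)
4. 733.696ms @ 9/4 + 244.565ms (3/4)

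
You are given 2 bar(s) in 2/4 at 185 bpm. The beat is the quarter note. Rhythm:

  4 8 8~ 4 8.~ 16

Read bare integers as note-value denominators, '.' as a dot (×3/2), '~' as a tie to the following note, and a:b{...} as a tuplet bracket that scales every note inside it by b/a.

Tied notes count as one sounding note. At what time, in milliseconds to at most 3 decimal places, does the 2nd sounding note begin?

1. 0.0ms @ 0 + 324.324ms (1)
2. 324.324ms @ 1 + 162.162ms (1/2)
3. 486.486ms @ 3/2 + 486.486ms (3/2)
4. 972.973ms @ 3 + 324.324ms (1)

note 2 onset = 1b = 324.324ms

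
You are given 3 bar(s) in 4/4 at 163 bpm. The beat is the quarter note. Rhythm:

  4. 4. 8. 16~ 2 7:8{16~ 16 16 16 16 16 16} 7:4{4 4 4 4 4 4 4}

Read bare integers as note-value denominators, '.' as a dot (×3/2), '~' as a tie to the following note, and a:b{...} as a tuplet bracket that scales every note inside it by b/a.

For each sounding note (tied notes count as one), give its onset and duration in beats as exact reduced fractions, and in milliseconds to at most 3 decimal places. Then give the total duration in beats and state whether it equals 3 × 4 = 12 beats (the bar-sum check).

1) 0.0ms=0b +552.147ms=3/2b
2) 552.147ms=3/2b +552.147ms=3/2b
3) 1104.294ms=3b +276.074ms=3/4b
4) 1380.368ms=15/4b +828.221ms=9/4b
5) 2208.589ms=6b +210.342ms=4/7b
6) 2418.931ms=46/7b +105.171ms=2/7b
7) 2524.102ms=48/7b +105.171ms=2/7b
8) 2629.273ms=50/7b +105.171ms=2/7b
9) 2734.443ms=52/7b +105.171ms=2/7b
10) 2839.614ms=54/7b +105.171ms=2/7b
11) 2944.785ms=8b +210.342ms=4/7b
12) 3155.127ms=60/7b +210.342ms=4/7b
13) 3365.469ms=64/7b +210.342ms=4/7b
14) 3575.811ms=68/7b +210.342ms=4/7b
15) 3786.152ms=72/7b +210.342ms=4/7b
16) 3996.494ms=76/7b +210.342ms=4/7b
17) 4206.836ms=80/7b +210.342ms=4/7b
Σ=12b of 12 (163bpm 4/4) — PASS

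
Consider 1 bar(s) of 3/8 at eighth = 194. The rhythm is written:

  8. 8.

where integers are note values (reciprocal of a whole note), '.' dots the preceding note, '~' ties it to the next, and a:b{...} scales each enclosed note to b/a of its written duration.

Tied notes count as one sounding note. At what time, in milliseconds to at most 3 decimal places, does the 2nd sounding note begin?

1. 0.0ms @ 0 + 463.918ms (3/2)
2. 463.918ms @ 3/2 + 463.918ms (3/2)

note 2 onset = 3/2b = 463.918ms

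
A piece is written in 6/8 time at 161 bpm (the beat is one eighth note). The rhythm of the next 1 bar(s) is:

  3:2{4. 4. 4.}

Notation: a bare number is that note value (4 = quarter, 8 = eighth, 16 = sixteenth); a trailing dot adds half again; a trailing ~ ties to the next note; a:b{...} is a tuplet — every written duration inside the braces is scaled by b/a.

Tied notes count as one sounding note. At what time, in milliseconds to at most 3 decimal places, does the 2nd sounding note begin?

note 2 onset = 2b = 745.342ms

1. 0.0ms @ 0 + 745.342ms (2)
2. 745.342ms @ 2 + 745.342ms (2)
3. 1490.683ms @ 4 + 745.342ms (2)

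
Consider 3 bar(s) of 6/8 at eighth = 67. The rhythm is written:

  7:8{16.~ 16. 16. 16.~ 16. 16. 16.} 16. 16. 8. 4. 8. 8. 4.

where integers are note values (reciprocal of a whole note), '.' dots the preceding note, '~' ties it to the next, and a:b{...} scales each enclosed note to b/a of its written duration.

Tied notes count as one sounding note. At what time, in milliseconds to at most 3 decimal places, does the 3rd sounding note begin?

note 3 onset = 18/7b = 2302.772ms

1. 0.0ms @ 0 + 1535.181ms (12/7)
2. 1535.181ms @ 12/7 + 767.591ms (6/7)
3. 2302.772ms @ 18/7 + 1535.181ms (12/7)
4. 3837.953ms @ 30/7 + 767.591ms (6/7)
5. 4605.544ms @ 36/7 + 767.591ms (6/7)
6. 5373.134ms @ 6 + 671.642ms (3/4)
7. 6044.776ms @ 27/4 + 671.642ms (3/4)
8. 6716.418ms @ 15/2 + 1343.284ms (3/2)
9. 8059.701ms @ 9 + 2686.567ms (3)
10. 10746.269ms @ 12 + 1343.284ms (3/2)
11. 12089.552ms @ 27/2 + 1343.284ms (3/2)
12. 13432.836ms @ 15 + 2686.567ms (3)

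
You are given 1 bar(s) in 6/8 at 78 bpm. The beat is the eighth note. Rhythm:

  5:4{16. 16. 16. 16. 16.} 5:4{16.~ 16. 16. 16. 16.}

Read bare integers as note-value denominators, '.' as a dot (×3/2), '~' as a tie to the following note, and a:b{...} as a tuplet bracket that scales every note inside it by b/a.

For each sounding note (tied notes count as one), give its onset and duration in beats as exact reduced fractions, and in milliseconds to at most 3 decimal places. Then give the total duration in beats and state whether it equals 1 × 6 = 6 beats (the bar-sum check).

1) 0.0ms=0b +461.538ms=3/5b
2) 461.538ms=3/5b +461.538ms=3/5b
3) 923.077ms=6/5b +461.538ms=3/5b
4) 1384.615ms=9/5b +461.538ms=3/5b
5) 1846.154ms=12/5b +461.538ms=3/5b
6) 2307.692ms=3b +923.077ms=6/5b
7) 3230.769ms=21/5b +461.538ms=3/5b
8) 3692.308ms=24/5b +461.538ms=3/5b
9) 4153.846ms=27/5b +461.538ms=3/5b
Σ=6b of 6 (78bpm 6/8) — PASS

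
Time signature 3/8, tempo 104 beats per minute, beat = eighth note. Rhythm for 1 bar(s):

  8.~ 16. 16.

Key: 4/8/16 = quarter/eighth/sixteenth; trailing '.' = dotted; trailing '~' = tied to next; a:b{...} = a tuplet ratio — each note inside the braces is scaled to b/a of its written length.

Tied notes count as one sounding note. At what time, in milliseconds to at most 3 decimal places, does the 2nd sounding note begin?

note 2 onset = 9/4b = 1298.077ms

1. 0.0ms @ 0 + 1298.077ms (9/4)
2. 1298.077ms @ 9/4 + 432.692ms (3/4)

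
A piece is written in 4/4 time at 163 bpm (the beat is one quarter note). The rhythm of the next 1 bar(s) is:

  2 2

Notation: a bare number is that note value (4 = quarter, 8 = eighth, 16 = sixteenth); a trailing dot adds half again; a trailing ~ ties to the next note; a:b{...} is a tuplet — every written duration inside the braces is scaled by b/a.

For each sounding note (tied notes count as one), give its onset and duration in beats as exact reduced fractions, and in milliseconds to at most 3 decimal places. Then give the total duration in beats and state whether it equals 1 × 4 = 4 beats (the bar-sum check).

1) 0.0ms=0b +736.196ms=2b
2) 736.196ms=2b +736.196ms=2b
Σ=4b of 4 (163bpm 4/4) — PASS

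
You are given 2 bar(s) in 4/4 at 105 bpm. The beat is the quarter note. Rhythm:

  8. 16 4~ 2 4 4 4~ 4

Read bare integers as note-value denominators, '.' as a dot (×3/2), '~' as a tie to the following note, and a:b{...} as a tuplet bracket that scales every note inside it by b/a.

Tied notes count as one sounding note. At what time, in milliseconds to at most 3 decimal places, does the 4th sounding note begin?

1. 0.0ms @ 0 + 428.571ms (3/4)
2. 428.571ms @ 3/4 + 142.857ms (1/4)
3. 571.429ms @ 1 + 1714.286ms (3)
4. 2285.714ms @ 4 + 571.429ms (1)
5. 2857.143ms @ 5 + 571.429ms (1)
6. 3428.571ms @ 6 + 1142.857ms (2)

note 4 onset = 4b = 2285.714ms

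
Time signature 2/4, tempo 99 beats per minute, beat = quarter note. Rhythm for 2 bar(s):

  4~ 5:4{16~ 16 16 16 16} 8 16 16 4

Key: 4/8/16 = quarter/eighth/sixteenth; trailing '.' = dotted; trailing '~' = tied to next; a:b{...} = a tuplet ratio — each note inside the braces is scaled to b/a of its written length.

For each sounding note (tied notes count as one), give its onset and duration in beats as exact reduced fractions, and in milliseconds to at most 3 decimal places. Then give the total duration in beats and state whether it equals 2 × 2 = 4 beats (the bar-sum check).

1) 0.0ms=0b +848.485ms=7/5b
2) 848.485ms=7/5b +121.212ms=1/5b
3) 969.697ms=8/5b +121.212ms=1/5b
4) 1090.909ms=9/5b +121.212ms=1/5b
5) 1212.121ms=2b +303.03ms=1/2b
6) 1515.152ms=5/2b +151.515ms=1/4b
7) 1666.667ms=11/4b +151.515ms=1/4b
8) 1818.182ms=3b +606.061ms=1b
Σ=4b of 4 (99bpm 2/4) — PASS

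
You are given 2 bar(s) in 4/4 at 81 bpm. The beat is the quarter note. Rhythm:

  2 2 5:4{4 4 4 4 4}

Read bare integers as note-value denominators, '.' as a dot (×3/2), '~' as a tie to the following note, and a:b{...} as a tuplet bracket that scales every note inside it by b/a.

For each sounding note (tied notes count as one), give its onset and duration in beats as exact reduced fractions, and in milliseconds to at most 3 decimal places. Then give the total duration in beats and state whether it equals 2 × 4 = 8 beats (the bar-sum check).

1) 0.0ms=0b +1481.481ms=2b
2) 1481.481ms=2b +1481.481ms=2b
3) 2962.963ms=4b +592.593ms=4/5b
4) 3555.556ms=24/5b +592.593ms=4/5b
5) 4148.148ms=28/5b +592.593ms=4/5b
6) 4740.741ms=32/5b +592.593ms=4/5b
7) 5333.333ms=36/5b +592.593ms=4/5b
Σ=8b of 8 (81bpm 4/4) — PASS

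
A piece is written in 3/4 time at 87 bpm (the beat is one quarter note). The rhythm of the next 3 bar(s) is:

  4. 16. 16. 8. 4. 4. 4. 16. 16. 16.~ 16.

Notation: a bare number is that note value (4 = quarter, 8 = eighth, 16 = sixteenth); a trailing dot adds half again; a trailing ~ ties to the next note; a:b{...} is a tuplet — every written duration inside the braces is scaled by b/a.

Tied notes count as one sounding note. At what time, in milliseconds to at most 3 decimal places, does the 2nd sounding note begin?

note 2 onset = 3/2b = 1034.483ms

1. 0.0ms @ 0 + 1034.483ms (3/2)
2. 1034.483ms @ 3/2 + 258.621ms (3/8)
3. 1293.103ms @ 15/8 + 258.621ms (3/8)
4. 1551.724ms @ 9/4 + 517.241ms (3/4)
5. 2068.966ms @ 3 + 1034.483ms (3/2)
6. 3103.448ms @ 9/2 + 1034.483ms (3/2)
7. 4137.931ms @ 6 + 1034.483ms (3/2)
8. 5172.414ms @ 15/2 + 258.621ms (3/8)
9. 5431.034ms @ 63/8 + 258.621ms (3/8)
10. 5689.655ms @ 33/4 + 517.241ms (3/4)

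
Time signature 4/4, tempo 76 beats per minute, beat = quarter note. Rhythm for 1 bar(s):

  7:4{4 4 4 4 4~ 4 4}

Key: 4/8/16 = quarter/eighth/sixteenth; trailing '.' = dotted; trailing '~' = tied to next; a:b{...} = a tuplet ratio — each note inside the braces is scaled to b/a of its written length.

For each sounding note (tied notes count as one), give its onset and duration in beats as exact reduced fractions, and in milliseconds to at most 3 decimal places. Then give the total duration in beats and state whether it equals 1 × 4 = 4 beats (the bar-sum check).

1) 0.0ms=0b +451.128ms=4/7b
2) 451.128ms=4/7b +451.128ms=4/7b
3) 902.256ms=8/7b +451.128ms=4/7b
4) 1353.383ms=12/7b +451.128ms=4/7b
5) 1804.511ms=16/7b +902.256ms=8/7b
6) 2706.767ms=24/7b +451.128ms=4/7b
Σ=4b of 4 (76bpm 4/4) — PASS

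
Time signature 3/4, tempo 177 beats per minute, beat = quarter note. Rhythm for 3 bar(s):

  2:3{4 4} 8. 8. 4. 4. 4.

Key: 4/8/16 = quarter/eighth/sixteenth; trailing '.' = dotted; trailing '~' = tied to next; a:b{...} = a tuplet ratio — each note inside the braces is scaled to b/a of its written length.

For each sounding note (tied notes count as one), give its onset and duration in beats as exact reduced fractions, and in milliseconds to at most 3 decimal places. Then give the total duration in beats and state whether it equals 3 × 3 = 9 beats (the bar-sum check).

1) 0.0ms=0b +508.475ms=3/2b
2) 508.475ms=3/2b +508.475ms=3/2b
3) 1016.949ms=3b +254.237ms=3/4b
4) 1271.186ms=15/4b +254.237ms=3/4b
5) 1525.424ms=9/2b +508.475ms=3/2b
6) 2033.898ms=6b +508.475ms=3/2b
7) 2542.373ms=15/2b +508.475ms=3/2b
Σ=9b of 9 (177bpm 3/4) — PASS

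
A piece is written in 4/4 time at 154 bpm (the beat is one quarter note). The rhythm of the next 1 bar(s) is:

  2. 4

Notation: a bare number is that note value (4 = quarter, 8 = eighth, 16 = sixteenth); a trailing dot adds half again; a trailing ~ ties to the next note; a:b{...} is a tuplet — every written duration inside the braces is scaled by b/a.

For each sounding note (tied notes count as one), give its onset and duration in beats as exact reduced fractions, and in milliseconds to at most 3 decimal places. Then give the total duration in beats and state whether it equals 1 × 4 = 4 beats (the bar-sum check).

1) 0.0ms=0b +1168.831ms=3b
2) 1168.831ms=3b +389.61ms=1b
Σ=4b of 4 (154bpm 4/4) — PASS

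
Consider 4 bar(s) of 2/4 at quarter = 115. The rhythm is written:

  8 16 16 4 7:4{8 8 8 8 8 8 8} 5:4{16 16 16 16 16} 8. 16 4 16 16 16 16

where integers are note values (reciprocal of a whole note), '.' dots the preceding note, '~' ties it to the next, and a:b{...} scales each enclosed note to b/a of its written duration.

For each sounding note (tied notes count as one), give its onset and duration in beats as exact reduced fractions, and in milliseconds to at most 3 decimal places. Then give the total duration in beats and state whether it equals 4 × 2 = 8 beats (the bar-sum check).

1) 0.0ms=0b +260.87ms=1/2b
2) 260.87ms=1/2b +130.435ms=1/4b
3) 391.304ms=3/4b +130.435ms=1/4b
4) 521.739ms=1b +521.739ms=1b
5) 1043.478ms=2b +149.068ms=2/7b
6) 1192.547ms=16/7b +149.068ms=2/7b
7) 1341.615ms=18/7b +149.068ms=2/7b
8) 1490.683ms=20/7b +149.068ms=2/7b
9) 1639.752ms=22/7b +149.068ms=2/7b
10) 1788.82ms=24/7b +149.068ms=2/7b
11) 1937.888ms=26/7b +149.068ms=2/7b
12) 2086.957ms=4b +104.348ms=1/5b
13) 2191.304ms=21/5b +104.348ms=1/5b
14) 2295.652ms=22/5b +104.348ms=1/5b
15) 2400.0ms=23/5b +104.348ms=1/5b
16) 2504.348ms=24/5b +104.348ms=1/5b
17) 2608.696ms=5b +391.304ms=3/4b
18) 3000.0ms=23/4b +130.435ms=1/4b
19) 3130.435ms=6b +521.739ms=1b
20) 3652.174ms=7b +130.435ms=1/4b
21) 3782.609ms=29/4b +130.435ms=1/4b
22) 3913.043ms=15/2b +130.435ms=1/4b
23) 4043.478ms=31/4b +130.435ms=1/4b
Σ=8b of 8 (115bpm 2/4) — PASS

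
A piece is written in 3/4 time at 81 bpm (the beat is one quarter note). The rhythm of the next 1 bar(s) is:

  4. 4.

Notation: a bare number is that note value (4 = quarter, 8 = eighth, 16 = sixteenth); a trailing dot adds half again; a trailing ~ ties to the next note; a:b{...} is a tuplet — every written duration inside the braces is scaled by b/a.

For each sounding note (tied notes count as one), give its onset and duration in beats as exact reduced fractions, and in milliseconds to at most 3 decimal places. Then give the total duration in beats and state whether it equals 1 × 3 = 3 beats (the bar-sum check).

1) 0.0ms=0b +1111.111ms=3/2b
2) 1111.111ms=3/2b +1111.111ms=3/2b
Σ=3b of 3 (81bpm 3/4) — PASS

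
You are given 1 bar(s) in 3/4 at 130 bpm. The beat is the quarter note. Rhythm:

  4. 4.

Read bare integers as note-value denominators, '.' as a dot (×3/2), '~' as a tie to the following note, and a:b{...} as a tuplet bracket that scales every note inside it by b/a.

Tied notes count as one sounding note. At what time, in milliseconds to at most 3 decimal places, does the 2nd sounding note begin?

1. 0.0ms @ 0 + 692.308ms (3/2)
2. 692.308ms @ 3/2 + 692.308ms (3/2)

note 2 onset = 3/2b = 692.308ms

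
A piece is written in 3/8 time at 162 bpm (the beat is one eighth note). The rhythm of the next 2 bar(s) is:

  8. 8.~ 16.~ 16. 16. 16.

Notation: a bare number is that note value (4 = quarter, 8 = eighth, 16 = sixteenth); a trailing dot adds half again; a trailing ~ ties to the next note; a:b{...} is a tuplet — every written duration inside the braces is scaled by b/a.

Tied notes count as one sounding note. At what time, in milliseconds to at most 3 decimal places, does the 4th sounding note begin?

1. 0.0ms @ 0 + 555.556ms (3/2)
2. 555.556ms @ 3/2 + 1111.111ms (3)
3. 1666.667ms @ 9/2 + 277.778ms (3/4)
4. 1944.444ms @ 21/4 + 277.778ms (3/4)

note 4 onset = 21/4b = 1944.444ms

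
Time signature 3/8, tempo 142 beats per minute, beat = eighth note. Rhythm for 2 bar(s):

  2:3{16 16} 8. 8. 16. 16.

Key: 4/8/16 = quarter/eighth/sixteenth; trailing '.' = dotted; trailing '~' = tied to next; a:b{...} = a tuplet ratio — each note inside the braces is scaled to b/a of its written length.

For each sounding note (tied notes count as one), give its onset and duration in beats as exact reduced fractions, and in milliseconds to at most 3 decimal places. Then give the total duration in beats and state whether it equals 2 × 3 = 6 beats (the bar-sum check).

1) 0.0ms=0b +316.901ms=3/4b
2) 316.901ms=3/4b +316.901ms=3/4b
3) 633.803ms=3/2b +633.803ms=3/2b
4) 1267.606ms=3b +633.803ms=3/2b
5) 1901.408ms=9/2b +316.901ms=3/4b
6) 2218.31ms=21/4b +316.901ms=3/4b
Σ=6b of 6 (142bpm 3/8) — PASS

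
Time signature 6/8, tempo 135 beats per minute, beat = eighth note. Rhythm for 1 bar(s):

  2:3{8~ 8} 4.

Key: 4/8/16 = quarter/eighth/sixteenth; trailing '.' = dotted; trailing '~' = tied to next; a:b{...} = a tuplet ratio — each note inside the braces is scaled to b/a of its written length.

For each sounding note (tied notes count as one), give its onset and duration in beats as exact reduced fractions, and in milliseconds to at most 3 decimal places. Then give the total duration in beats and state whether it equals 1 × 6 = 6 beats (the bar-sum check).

1) 0.0ms=0b +1333.333ms=3b
2) 1333.333ms=3b +1333.333ms=3b
Σ=6b of 6 (135bpm 6/8) — PASS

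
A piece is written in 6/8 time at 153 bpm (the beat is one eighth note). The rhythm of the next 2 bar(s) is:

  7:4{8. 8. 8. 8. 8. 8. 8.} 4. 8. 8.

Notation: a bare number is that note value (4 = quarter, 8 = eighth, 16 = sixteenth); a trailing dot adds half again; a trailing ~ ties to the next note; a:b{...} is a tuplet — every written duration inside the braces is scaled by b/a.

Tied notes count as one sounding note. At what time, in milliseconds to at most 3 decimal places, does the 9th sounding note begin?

1. 0.0ms @ 0 + 336.134ms (6/7)
2. 336.134ms @ 6/7 + 336.134ms (6/7)
3. 672.269ms @ 12/7 + 336.134ms (6/7)
4. 1008.403ms @ 18/7 + 336.134ms (6/7)
5. 1344.538ms @ 24/7 + 336.134ms (6/7)
6. 1680.672ms @ 30/7 + 336.134ms (6/7)
7. 2016.807ms @ 36/7 + 336.134ms (6/7)
8. 2352.941ms @ 6 + 1176.471ms (3)
9. 3529.412ms @ 9 + 588.235ms (3/2)
10. 4117.647ms @ 21/2 + 588.235ms (3/2)

note 9 onset = 9b = 3529.412ms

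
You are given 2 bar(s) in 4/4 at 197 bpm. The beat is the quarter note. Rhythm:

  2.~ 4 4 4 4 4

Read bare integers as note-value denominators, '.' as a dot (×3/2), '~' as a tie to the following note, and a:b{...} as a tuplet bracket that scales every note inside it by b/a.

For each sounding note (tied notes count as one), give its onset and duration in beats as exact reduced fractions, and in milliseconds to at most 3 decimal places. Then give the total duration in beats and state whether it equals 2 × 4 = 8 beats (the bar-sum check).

1) 0.0ms=0b +1218.274ms=4b
2) 1218.274ms=4b +304.569ms=1b
3) 1522.843ms=5b +304.569ms=1b
4) 1827.411ms=6b +304.569ms=1b
5) 2131.98ms=7b +304.569ms=1b
Σ=8b of 8 (197bpm 4/4) — PASS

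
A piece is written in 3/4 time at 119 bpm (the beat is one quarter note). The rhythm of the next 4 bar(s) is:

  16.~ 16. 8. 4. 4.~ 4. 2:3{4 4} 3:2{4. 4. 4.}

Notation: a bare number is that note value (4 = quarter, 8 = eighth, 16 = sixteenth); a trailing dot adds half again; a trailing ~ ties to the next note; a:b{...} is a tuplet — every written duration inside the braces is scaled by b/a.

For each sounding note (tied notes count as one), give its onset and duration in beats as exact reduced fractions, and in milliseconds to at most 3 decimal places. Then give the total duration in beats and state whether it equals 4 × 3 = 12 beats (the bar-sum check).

1) 0.0ms=0b +378.151ms=3/4b
2) 378.151ms=3/4b +378.151ms=3/4b
3) 756.303ms=3/2b +756.303ms=3/2b
4) 1512.605ms=3b +1512.605ms=3b
5) 3025.21ms=6b +756.303ms=3/2b
6) 3781.513ms=15/2b +756.303ms=3/2b
7) 4537.815ms=9b +504.202ms=1b
8) 5042.017ms=10b +504.202ms=1b
9) 5546.218ms=11b +504.202ms=1b
Σ=12b of 12 (119bpm 3/4) — PASS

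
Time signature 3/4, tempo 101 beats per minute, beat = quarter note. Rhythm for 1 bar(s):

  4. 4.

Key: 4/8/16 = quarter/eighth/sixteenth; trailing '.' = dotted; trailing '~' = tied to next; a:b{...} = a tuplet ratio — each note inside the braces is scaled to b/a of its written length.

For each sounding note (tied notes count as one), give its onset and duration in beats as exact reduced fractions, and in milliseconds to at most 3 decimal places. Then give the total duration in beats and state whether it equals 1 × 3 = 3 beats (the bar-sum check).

1) 0.0ms=0b +891.089ms=3/2b
2) 891.089ms=3/2b +891.089ms=3/2b
Σ=3b of 3 (101bpm 3/4) — PASS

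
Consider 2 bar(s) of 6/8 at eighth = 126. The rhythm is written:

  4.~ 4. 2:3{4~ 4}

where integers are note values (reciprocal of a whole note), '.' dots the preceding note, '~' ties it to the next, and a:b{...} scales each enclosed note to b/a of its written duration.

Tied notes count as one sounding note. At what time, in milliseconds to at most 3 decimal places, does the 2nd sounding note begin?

1. 0.0ms @ 0 + 2857.143ms (6)
2. 2857.143ms @ 6 + 2857.143ms (6)

note 2 onset = 6b = 2857.143ms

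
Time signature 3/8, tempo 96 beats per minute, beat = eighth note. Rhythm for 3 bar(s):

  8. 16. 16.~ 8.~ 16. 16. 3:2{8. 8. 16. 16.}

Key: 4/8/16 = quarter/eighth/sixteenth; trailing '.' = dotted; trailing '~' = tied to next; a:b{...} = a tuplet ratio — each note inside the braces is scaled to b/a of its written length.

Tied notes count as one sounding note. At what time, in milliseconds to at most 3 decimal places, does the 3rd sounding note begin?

1. 0.0ms @ 0 + 937.5ms (3/2)
2. 937.5ms @ 3/2 + 468.75ms (3/4)
3. 1406.25ms @ 9/4 + 1875.0ms (3)
4. 3281.25ms @ 21/4 + 468.75ms (3/4)
5. 3750.0ms @ 6 + 625.0ms (1)
6. 4375.0ms @ 7 + 625.0ms (1)
7. 5000.0ms @ 8 + 312.5ms (1/2)
8. 5312.5ms @ 17/2 + 312.5ms (1/2)

note 3 onset = 9/4b = 1406.25ms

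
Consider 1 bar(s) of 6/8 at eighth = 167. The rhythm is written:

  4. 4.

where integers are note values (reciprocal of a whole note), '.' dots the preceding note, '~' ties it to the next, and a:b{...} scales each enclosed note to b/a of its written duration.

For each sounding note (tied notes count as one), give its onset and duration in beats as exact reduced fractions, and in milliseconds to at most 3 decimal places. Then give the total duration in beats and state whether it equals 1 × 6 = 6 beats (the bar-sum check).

1) 0.0ms=0b +1077.844ms=3b
2) 1077.844ms=3b +1077.844ms=3b
Σ=6b of 6 (167bpm 6/8) — PASS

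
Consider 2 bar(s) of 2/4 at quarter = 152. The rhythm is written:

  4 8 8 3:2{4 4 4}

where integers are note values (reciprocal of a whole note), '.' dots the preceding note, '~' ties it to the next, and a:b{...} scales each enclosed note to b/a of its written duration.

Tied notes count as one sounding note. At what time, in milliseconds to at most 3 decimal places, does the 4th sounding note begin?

1. 0.0ms @ 0 + 394.737ms (1)
2. 394.737ms @ 1 + 197.368ms (1/2)
3. 592.105ms @ 3/2 + 197.368ms (1/2)
4. 789.474ms @ 2 + 263.158ms (2/3)
5. 1052.632ms @ 8/3 + 263.158ms (2/3)
6. 1315.789ms @ 10/3 + 263.158ms (2/3)

note 4 onset = 2b = 789.474ms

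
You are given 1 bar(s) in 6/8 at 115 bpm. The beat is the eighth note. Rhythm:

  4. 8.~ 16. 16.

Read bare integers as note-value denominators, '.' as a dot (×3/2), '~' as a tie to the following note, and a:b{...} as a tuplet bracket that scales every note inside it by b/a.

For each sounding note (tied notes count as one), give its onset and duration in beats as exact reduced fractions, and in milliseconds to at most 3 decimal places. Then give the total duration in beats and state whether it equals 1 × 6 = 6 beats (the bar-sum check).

1) 0.0ms=0b +1565.217ms=3b
2) 1565.217ms=3b +1173.913ms=9/4b
3) 2739.13ms=21/4b +391.304ms=3/4b
Σ=6b of 6 (115bpm 6/8) — PASS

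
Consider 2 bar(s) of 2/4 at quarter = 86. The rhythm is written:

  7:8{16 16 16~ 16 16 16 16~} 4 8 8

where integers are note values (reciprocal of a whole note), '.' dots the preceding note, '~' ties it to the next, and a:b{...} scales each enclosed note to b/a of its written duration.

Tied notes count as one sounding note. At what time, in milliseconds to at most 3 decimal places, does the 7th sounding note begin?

note 7 onset = 3b = 2093.023ms

1. 0.0ms @ 0 + 199.336ms (2/7)
2. 199.336ms @ 2/7 + 199.336ms (2/7)
3. 398.671ms @ 4/7 + 398.671ms (4/7)
4. 797.342ms @ 8/7 + 199.336ms (2/7)
5. 996.678ms @ 10/7 + 199.336ms (2/7)
6. 1196.013ms @ 12/7 + 897.01ms (9/7)
7. 2093.023ms @ 3 + 348.837ms (1/2)
8. 2441.86ms @ 7/2 + 348.837ms (1/2)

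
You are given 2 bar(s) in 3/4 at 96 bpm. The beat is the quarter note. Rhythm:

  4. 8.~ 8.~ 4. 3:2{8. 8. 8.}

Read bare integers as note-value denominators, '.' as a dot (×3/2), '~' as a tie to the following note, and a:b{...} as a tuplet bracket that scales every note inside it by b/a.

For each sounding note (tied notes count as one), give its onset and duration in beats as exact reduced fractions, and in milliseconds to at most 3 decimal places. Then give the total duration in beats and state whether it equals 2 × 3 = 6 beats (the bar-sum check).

1) 0.0ms=0b +937.5ms=3/2b
2) 937.5ms=3/2b +1875.0ms=3b
3) 2812.5ms=9/2b +312.5ms=1/2b
4) 3125.0ms=5b +312.5ms=1/2b
5) 3437.5ms=11/2b +312.5ms=1/2b
Σ=6b of 6 (96bpm 3/4) — PASS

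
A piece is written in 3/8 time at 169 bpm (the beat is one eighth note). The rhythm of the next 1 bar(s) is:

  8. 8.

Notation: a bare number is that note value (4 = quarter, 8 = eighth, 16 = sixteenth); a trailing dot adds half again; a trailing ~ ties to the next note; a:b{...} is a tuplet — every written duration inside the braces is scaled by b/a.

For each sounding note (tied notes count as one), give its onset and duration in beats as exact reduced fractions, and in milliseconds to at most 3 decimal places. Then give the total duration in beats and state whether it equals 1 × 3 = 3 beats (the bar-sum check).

1) 0.0ms=0b +532.544ms=3/2b
2) 532.544ms=3/2b +532.544ms=3/2b
Σ=3b of 3 (169bpm 3/8) — PASS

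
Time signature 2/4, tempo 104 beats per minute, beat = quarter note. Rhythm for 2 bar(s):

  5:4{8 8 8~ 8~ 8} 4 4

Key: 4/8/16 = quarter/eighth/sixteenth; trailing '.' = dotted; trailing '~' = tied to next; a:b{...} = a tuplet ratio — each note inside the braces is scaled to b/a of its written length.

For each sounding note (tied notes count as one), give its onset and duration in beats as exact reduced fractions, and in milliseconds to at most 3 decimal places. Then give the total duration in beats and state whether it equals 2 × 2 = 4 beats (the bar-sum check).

1) 0.0ms=0b +230.769ms=2/5b
2) 230.769ms=2/5b +230.769ms=2/5b
3) 461.538ms=4/5b +692.308ms=6/5b
4) 1153.846ms=2b +576.923ms=1b
5) 1730.769ms=3b +576.923ms=1b
Σ=4b of 4 (104bpm 2/4) — PASS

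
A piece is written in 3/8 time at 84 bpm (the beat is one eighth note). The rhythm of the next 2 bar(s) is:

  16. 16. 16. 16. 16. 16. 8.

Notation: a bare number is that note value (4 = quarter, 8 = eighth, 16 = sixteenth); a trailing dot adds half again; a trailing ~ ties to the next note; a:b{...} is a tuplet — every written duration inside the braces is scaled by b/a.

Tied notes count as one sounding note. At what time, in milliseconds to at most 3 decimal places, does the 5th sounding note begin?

1. 0.0ms @ 0 + 535.714ms (3/4)
2. 535.714ms @ 3/4 + 535.714ms (3/4)
3. 1071.429ms @ 3/2 + 535.714ms (3/4)
4. 1607.143ms @ 9/4 + 535.714ms (3/4)
5. 2142.857ms @ 3 + 535.714ms (3/4)
6. 2678.571ms @ 15/4 + 535.714ms (3/4)
7. 3214.286ms @ 9/2 + 1071.429ms (3/2)

note 5 onset = 3b = 2142.857ms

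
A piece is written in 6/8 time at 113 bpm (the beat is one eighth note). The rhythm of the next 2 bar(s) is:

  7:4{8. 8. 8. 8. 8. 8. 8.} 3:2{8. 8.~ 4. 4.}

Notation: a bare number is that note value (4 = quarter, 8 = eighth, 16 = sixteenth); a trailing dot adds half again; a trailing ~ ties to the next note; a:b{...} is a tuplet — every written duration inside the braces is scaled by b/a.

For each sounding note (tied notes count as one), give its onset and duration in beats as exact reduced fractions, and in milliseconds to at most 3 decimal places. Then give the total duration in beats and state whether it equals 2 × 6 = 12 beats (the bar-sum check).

1) 0.0ms=0b +455.12ms=6/7b
2) 455.12ms=6/7b +455.12ms=6/7b
3) 910.24ms=12/7b +455.12ms=6/7b
4) 1365.36ms=18/7b +455.12ms=6/7b
5) 1820.48ms=24/7b +455.12ms=6/7b
6) 2275.601ms=30/7b +455.12ms=6/7b
7) 2730.721ms=36/7b +455.12ms=6/7b
8) 3185.841ms=6b +530.973ms=1b
9) 3716.814ms=7b +1592.92ms=3b
10) 5309.735ms=10b +1061.947ms=2b
Σ=12b of 12 (113bpm 6/8) — PASS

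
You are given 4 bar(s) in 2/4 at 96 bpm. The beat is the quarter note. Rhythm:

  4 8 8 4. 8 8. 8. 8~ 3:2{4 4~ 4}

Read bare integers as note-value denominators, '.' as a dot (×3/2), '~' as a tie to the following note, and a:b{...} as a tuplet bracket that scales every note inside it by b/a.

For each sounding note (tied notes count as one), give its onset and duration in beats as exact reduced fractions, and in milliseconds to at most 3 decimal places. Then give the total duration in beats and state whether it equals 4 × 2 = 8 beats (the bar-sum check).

1) 0.0ms=0b +625.0ms=1b
2) 625.0ms=1b +312.5ms=1/2b
3) 937.5ms=3/2b +312.5ms=1/2b
4) 1250.0ms=2b +937.5ms=3/2b
5) 2187.5ms=7/2b +312.5ms=1/2b
6) 2500.0ms=4b +468.75ms=3/4b
7) 2968.75ms=19/4b +468.75ms=3/4b
8) 3437.5ms=11/2b +729.167ms=7/6b
9) 4166.667ms=20/3b +833.333ms=4/3b
Σ=8b of 8 (96bpm 2/4) — PASS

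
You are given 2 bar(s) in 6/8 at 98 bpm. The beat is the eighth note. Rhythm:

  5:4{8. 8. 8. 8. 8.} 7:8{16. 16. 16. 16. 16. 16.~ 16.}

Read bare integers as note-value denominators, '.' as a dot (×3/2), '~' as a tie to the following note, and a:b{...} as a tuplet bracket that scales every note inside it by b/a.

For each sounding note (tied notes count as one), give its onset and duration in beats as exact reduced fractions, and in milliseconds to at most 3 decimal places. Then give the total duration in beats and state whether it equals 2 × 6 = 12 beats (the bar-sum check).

1) 0.0ms=0b +734.694ms=6/5b
2) 734.694ms=6/5b +734.694ms=6/5b
3) 1469.388ms=12/5b +734.694ms=6/5b
4) 2204.082ms=18/5b +734.694ms=6/5b
5) 2938.776ms=24/5b +734.694ms=6/5b
6) 3673.469ms=6b +524.781ms=6/7b
7) 4198.251ms=48/7b +524.781ms=6/7b
8) 4723.032ms=54/7b +524.781ms=6/7b
9) 5247.813ms=60/7b +524.781ms=6/7b
10) 5772.595ms=66/7b +524.781ms=6/7b
11) 6297.376ms=72/7b +1049.563ms=12/7b
Σ=12b of 12 (98bpm 6/8) — PASS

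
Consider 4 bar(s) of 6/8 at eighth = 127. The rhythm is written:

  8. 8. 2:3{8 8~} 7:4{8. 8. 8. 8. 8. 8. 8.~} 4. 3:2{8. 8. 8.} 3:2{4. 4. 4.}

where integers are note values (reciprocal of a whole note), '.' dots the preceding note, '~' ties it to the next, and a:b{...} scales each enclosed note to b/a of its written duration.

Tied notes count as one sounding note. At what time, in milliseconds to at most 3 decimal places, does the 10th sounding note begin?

note 10 onset = 78/7b = 5264.342ms

1. 0.0ms @ 0 + 708.661ms (3/2)
2. 708.661ms @ 3/2 + 708.661ms (3/2)
3. 1417.323ms @ 3 + 708.661ms (3/2)
4. 2125.984ms @ 9/2 + 1113.611ms (33/14)
5. 3239.595ms @ 48/7 + 404.949ms (6/7)
6. 3644.544ms @ 54/7 + 404.949ms (6/7)
7. 4049.494ms @ 60/7 + 404.949ms (6/7)
8. 4454.443ms @ 66/7 + 404.949ms (6/7)
9. 4859.393ms @ 72/7 + 404.949ms (6/7)
10. 5264.342ms @ 78/7 + 1822.272ms (27/7)
11. 7086.614ms @ 15 + 472.441ms (1)
12. 7559.055ms @ 16 + 472.441ms (1)
13. 8031.496ms @ 17 + 472.441ms (1)
14. 8503.937ms @ 18 + 944.882ms (2)
15. 9448.819ms @ 20 + 944.882ms (2)
16. 10393.701ms @ 22 + 944.882ms (2)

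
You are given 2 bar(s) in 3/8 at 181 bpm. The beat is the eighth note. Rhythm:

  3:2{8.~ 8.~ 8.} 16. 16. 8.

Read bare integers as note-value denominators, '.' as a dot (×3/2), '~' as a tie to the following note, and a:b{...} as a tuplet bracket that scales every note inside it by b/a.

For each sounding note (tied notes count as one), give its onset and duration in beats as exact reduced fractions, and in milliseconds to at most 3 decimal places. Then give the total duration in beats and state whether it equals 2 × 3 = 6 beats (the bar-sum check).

1) 0.0ms=0b +994.475ms=3b
2) 994.475ms=3b +248.619ms=3/4b
3) 1243.094ms=15/4b +248.619ms=3/4b
4) 1491.713ms=9/2b +497.238ms=3/2b
Σ=6b of 6 (181bpm 3/8) — PASS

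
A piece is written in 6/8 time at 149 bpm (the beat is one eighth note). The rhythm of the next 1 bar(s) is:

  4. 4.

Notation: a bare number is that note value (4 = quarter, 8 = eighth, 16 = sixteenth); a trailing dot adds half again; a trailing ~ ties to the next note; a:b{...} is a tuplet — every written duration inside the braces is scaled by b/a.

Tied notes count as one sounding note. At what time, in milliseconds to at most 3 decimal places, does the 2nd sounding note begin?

note 2 onset = 3b = 1208.054ms

1. 0.0ms @ 0 + 1208.054ms (3)
2. 1208.054ms @ 3 + 1208.054ms (3)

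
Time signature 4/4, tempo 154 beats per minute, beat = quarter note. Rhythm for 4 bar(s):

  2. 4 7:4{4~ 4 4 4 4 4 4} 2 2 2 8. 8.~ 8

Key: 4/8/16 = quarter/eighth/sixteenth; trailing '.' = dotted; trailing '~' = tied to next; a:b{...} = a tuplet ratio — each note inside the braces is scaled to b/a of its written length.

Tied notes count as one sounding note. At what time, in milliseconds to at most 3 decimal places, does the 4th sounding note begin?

1. 0.0ms @ 0 + 1168.831ms (3)
2. 1168.831ms @ 3 + 389.61ms (1)
3. 1558.442ms @ 4 + 445.269ms (8/7)
4. 2003.711ms @ 36/7 + 222.635ms (4/7)
5. 2226.345ms @ 40/7 + 222.635ms (4/7)
6. 2448.98ms @ 44/7 + 222.635ms (4/7)
7. 2671.614ms @ 48/7 + 222.635ms (4/7)
8. 2894.249ms @ 52/7 + 222.635ms (4/7)
9. 3116.883ms @ 8 + 779.221ms (2)
10. 3896.104ms @ 10 + 779.221ms (2)
11. 4675.325ms @ 12 + 779.221ms (2)
12. 5454.545ms @ 14 + 292.208ms (3/4)
13. 5746.753ms @ 59/4 + 487.013ms (5/4)

note 4 onset = 36/7b = 2003.711ms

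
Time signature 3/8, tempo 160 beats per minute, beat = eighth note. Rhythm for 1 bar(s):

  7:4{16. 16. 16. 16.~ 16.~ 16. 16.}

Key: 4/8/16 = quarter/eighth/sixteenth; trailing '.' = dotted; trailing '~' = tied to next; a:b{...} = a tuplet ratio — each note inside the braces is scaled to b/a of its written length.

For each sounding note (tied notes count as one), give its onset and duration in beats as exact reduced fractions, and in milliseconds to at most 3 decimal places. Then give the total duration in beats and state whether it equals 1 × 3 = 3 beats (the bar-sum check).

1) 0.0ms=0b +160.714ms=3/7b
2) 160.714ms=3/7b +160.714ms=3/7b
3) 321.429ms=6/7b +160.714ms=3/7b
4) 482.143ms=9/7b +482.143ms=9/7b
5) 964.286ms=18/7b +160.714ms=3/7b
Σ=3b of 3 (160bpm 3/8) — PASS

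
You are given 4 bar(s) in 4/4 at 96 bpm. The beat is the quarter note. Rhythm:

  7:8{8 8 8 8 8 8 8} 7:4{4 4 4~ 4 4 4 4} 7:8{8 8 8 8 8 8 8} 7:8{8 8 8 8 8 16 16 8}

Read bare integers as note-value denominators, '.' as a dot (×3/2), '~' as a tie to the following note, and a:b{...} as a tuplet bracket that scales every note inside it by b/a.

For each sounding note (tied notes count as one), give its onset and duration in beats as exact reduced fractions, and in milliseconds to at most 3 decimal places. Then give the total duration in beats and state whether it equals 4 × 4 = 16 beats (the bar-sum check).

1) 0.0ms=0b +357.143ms=4/7b
2) 357.143ms=4/7b +357.143ms=4/7b
3) 714.286ms=8/7b +357.143ms=4/7b
4) 1071.429ms=12/7b +357.143ms=4/7b
5) 1428.571ms=16/7b +357.143ms=4/7b
6) 1785.714ms=20/7b +357.143ms=4/7b
7) 2142.857ms=24/7b +357.143ms=4/7b
8) 2500.0ms=4b +357.143ms=4/7b
9) 2857.143ms=32/7b +357.143ms=4/7b
10) 3214.286ms=36/7b +714.286ms=8/7b
11) 3928.571ms=44/7b +357.143ms=4/7b
12) 4285.714ms=48/7b +357.143ms=4/7b
13) 4642.857ms=52/7b +357.143ms=4/7b
14) 5000.0ms=8b +357.143ms=4/7b
15) 5357.143ms=60/7b +357.143ms=4/7b
16) 5714.286ms=64/7b +357.143ms=4/7b
17) 6071.429ms=68/7b +357.143ms=4/7b
18) 6428.571ms=72/7b +357.143ms=4/7b
19) 6785.714ms=76/7b +357.143ms=4/7b
20) 7142.857ms=80/7b +357.143ms=4/7b
21) 7500.0ms=12b +357.143ms=4/7b
22) 7857.143ms=88/7b +357.143ms=4/7b
23) 8214.286ms=92/7b +357.143ms=4/7b
24) 8571.429ms=96/7b +357.143ms=4/7b
25) 8928.571ms=100/7b +357.143ms=4/7b
26) 9285.714ms=104/7b +178.571ms=2/7b
27) 9464.286ms=106/7b +178.571ms=2/7b
28) 9642.857ms=108/7b +357.143ms=4/7b
Σ=16b of 16 (96bpm 4/4) — PASS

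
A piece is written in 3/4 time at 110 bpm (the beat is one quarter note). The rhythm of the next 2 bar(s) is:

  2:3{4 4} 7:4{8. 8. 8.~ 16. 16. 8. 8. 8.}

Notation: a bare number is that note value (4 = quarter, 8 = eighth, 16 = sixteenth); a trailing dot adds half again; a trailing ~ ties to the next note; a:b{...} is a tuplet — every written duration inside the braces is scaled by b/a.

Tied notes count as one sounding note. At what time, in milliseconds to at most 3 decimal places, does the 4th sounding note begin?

note 4 onset = 24/7b = 1870.13ms

1. 0.0ms @ 0 + 818.182ms (3/2)
2. 818.182ms @ 3/2 + 818.182ms (3/2)
3. 1636.364ms @ 3 + 233.766ms (3/7)
4. 1870.13ms @ 24/7 + 233.766ms (3/7)
5. 2103.896ms @ 27/7 + 350.649ms (9/14)
6. 2454.545ms @ 9/2 + 116.883ms (3/14)
7. 2571.429ms @ 33/7 + 233.766ms (3/7)
8. 2805.195ms @ 36/7 + 233.766ms (3/7)
9. 3038.961ms @ 39/7 + 233.766ms (3/7)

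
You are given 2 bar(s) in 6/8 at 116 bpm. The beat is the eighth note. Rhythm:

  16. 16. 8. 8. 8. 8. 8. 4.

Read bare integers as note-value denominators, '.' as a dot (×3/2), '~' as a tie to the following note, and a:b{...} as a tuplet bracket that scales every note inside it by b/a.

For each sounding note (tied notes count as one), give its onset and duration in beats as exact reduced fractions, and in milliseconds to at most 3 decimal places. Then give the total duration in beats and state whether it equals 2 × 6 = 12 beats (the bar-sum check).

1) 0.0ms=0b +387.931ms=3/4b
2) 387.931ms=3/4b +387.931ms=3/4b
3) 775.862ms=3/2b +775.862ms=3/2b
4) 1551.724ms=3b +775.862ms=3/2b
5) 2327.586ms=9/2b +775.862ms=3/2b
6) 3103.448ms=6b +775.862ms=3/2b
7) 3879.31ms=15/2b +775.862ms=3/2b
8) 4655.172ms=9b +1551.724ms=3b
Σ=12b of 12 (116bpm 6/8) — PASS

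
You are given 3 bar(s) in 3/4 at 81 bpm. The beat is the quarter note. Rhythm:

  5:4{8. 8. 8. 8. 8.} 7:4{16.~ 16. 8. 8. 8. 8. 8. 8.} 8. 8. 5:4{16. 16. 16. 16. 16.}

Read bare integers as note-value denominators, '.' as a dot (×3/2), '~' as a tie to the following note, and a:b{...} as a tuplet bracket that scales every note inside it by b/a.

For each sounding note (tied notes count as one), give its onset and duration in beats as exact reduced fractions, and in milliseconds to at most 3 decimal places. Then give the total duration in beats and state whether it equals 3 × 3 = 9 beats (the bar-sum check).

1) 0.0ms=0b +444.444ms=3/5b
2) 444.444ms=3/5b +444.444ms=3/5b
3) 888.889ms=6/5b +444.444ms=3/5b
4) 1333.333ms=9/5b +444.444ms=3/5b
5) 1777.778ms=12/5b +444.444ms=3/5b
6) 2222.222ms=3b +317.46ms=3/7b
7) 2539.683ms=24/7b +317.46ms=3/7b
8) 2857.143ms=27/7b +317.46ms=3/7b
9) 3174.603ms=30/7b +317.46ms=3/7b
10) 3492.063ms=33/7b +317.46ms=3/7b
11) 3809.524ms=36/7b +317.46ms=3/7b
12) 4126.984ms=39/7b +317.46ms=3/7b
13) 4444.444ms=6b +555.556ms=3/4b
14) 5000.0ms=27/4b +555.556ms=3/4b
15) 5555.556ms=15/2b +222.222ms=3/10b
16) 5777.778ms=39/5b +222.222ms=3/10b
17) 6000.0ms=81/10b +222.222ms=3/10b
18) 6222.222ms=42/5b +222.222ms=3/10b
19) 6444.444ms=87/10b +222.222ms=3/10b
Σ=9b of 9 (81bpm 3/4) — PASS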